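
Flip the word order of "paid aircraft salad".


Original: "paid aircraft salad"
Words (1..n): paid | aircraft | salad
Reversed (n..1): salad | aircraft | paid
Result = "salad aircraft paid"


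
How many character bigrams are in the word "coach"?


Word: "coach" (length 5)
Number of 2-grams = length - 2 + 1 = 5 - 2 + 1
= 4


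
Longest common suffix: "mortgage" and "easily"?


Word 1: "mortgage"
Word 2: "easily"
Comparing from end:
  Pos -1: 'e' != 'y' (stop)
LCS = "" (length 0)


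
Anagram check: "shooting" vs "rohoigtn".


Word 1: "shooting" → sorted: ghinoost
Word 2: "rohoigtn" → sorted: ghinoort
Same letters? ghinoost != ghinoort
Anagram = No


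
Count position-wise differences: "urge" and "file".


Comparing character by character (same length = 4):
  Pos 0: 'u' vs 'f' !=
  Pos 1: 'r' vs 'i' !=
  Pos 2: 'g' vs 'l' !=
  Pos 3: 'e' vs 'e' =
Hamming distance = 3


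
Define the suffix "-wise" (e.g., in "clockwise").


Suffix: -wise
Example: clockwise = clock + -wise
Meaning = in the manner of


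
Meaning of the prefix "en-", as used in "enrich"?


Prefix: en-
Example: enrich (en- + rich)
Meaning = cause to / put into


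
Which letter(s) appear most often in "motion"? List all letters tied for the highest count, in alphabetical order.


Word: "motion"
Letter counts:
  'i': 1
  'm': 1
  'n': 1
  'o': 2
  't': 1
Maximum count = 2
Most frequent = 'o' (2 times each)


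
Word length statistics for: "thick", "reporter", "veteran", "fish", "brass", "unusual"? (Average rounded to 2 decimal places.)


Lengths: "thick"=5, "reporter"=8, "veteran"=7, "fish"=4, "brass"=5, "unusual"=7
Sum = 36, Count = 6
Average = 36/6 = 6.00
= avg=6.00, min=4, max=8


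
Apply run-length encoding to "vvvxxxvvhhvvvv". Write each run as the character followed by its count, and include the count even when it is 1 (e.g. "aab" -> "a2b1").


String: "vvvxxxvvhhvvvv"
Scanning for consecutive runs:
  'v' x 3
  'x' x 3
  'v' x 2
  'h' x 2
  'v' x 4
RLE = "v3x3v2h2v4"


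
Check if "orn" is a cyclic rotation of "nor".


Word: "nor", Candidate: "orn"
Method: check if candidate is substring of word+word
"nornor" contains "orn"? Yes
Is rotation = Yes


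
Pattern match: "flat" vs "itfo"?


Pattern of "flat": [0, 1, 2, 3]
Pattern of "itfo": [0, 1, 2, 3]
Patterns match
Same pattern = Yes


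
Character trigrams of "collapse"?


Word: "collapse" (length 8)
Number of trigrams = 8 - 3 + 1 = 6
  Position 0: "col"
  Position 1: "oll"
  Position 2: "lla"
  Position 3: "lap"
  Position 4: "aps"
  Position 5: "pse"
Trigrams = "col", "oll", "lla", "lap", "aps", "pse"


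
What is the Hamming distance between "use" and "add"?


Comparing character by character (same length = 3):
  Pos 0: 'u' vs 'a' !=
  Pos 1: 's' vs 'd' !=
  Pos 2: 'e' vs 'd' !=
Hamming distance = 3


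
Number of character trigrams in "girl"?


Word: "girl" (length 4)
Number of 3-grams = length - 3 + 1 = 4 - 3 + 1
= 2


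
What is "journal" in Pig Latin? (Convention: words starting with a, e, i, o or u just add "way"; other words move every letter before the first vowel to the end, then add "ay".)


Word: "journal"
Starts with consonant(s) → move to end, add 'ay'
Consonant cluster: "j"
Pig Latin = "ournaljay"


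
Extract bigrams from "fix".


Word: "fix" (length 3)
Number of bigrams = 3 - 2 + 1 = 2
  Position 0: "fi"
  Position 1: "ix"
Bigrams = "fi", "ix"


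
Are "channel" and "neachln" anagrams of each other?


Word 1: "channel" → sorted: acehlnn
Word 2: "neachln" → sorted: acehlnn
Same letters? acehlnn == acehlnn
Anagram = Yes


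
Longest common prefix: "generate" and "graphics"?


Word 1: "generate"
Word 2: "graphics"
Comparing from start:
  Pos 0: 'g' == 'g'
  Pos 1: 'e' != 'r' (stop)
LCP = "g" (length 1)


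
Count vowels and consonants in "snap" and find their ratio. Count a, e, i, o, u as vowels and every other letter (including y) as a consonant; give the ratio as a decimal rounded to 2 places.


Word: "snap"
Vowels (a,e,i,o,u): 1
Consonants: 3
Ratio = 1/3
= 0.33


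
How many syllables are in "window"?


Word: "window"
Syllable breakdown: win-dow
Counting: 2 parts
= 2 syllables


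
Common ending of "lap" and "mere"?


Word 1: "lap"
Word 2: "mere"
Comparing from end:
  Pos -1: 'p' != 'e' (stop)
LCS = "" (length 0)


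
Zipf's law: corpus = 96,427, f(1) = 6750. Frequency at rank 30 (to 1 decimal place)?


Zipf's law: f(r) = f(1) / r
f(1) = 6750
f(30) = 6750 / 30
= 225.0 occurrences


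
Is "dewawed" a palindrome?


Word: "dewawed"
Reversed: "dewawed"
Forward == Backward? dewawed == dewawed
Palindrome = Yes


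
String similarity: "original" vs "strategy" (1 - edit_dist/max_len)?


Word 1: "original" (length 8)
Word 2: "strategy" (length 8)
One optimal edit sequence:
  1. substitute 'o' -> 's'  (+1)
  2. substitute 'r' -> 't'  (+1)
  3. substitute 'i' -> 'r'  (+1)
  4. substitute 'g' -> 'a'  (+1)
  5. substitute 'i' -> 't'  (+1)
  6. substitute 'n' -> 'e'  (+1)
  7. substitute 'a' -> 'g'  (+1)
  8. substitute 'l' -> 'y'  (+1)
Edit distance = 8
Max length = max(8, 8) = 8
Similarity = 1 - 8/8
= 0.0000


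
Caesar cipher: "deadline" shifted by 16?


Word: "deadline"
Shift: 16
Each letter → (letter + shift) mod 26:
  'd' (3) + 16 = 19 → 't'
  'e' (4) + 16 = 20 → 'u'
  'a' (0) + 16 = 16 → 'q'
  'd' (3) + 16 = 19 → 't'
  'l' (11) + 16 = 1 → 'b'
  'i' (8) + 16 = 24 → 'y'
  'n' (13) + 16 = 3 → 'd'
  'e' (4) + 16 = 20 → 'u'
Result = "tuqtbydu"


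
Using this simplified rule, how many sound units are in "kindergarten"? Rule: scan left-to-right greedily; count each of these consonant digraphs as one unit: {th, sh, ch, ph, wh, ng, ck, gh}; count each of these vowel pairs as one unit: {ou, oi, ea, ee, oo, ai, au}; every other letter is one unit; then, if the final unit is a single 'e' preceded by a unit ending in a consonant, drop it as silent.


Word: "kindergarten" (12 letters)
Left-to-right scan:
  (1) 'k' (letter)
  (2) 'i' (letter)
  (3) 'n' (letter)
  (4) 'd' (letter)
  (5) 'e' (letter)
  (6) 'r' (letter)
  (7) 'g' (letter)
  (8) 'a' (letter)
  (9) 'r' (letter)
  (10) 't' (letter)
  (11) 'e' (letter)
  (12) 'n' (letter)
Units from scan: 12
Sound units = 12 units


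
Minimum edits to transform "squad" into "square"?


Word 1: "squad" (length 5)
Word 2: "square" (length 6)
One optimal edit sequence (insert/delete/substitute each cost 1):
  1. keep 's'
  2. keep 'q'
  3. keep 'u'
  4. keep 'a'
  5. insert 'r'  (+1)
  6. substitute 'd' -> 'e'  (+1)
Total edit operations: 2
Edit distance = 2


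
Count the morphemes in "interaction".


Word: "interaction"
Morphemes: inter- / act / -ion
Each morpheme carries meaning
= 3 morphemes


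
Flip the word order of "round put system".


Original: "round put system"
Words (1..n): round | put | system
Reversed (n..1): system | put | round
Result = "system put round"


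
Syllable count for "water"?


Word: "water"
Syllable breakdown: wa | ter
Counting: 2 parts
= 2 syllables


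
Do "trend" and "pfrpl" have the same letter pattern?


Pattern of "trend": [0, 1, 2, 3, 4]
Pattern of "pfrpl": [0, 1, 2, 0, 3]
Patterns do not match
Same pattern = No


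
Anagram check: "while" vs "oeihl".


Word 1: "while" → sorted: ehilw
Word 2: "oeihl" → sorted: ehilo
Same letters? ehilw != ehilo
Anagram = No


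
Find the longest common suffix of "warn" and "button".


Word 1: "warn"
Word 2: "button"
Comparing from end:
  Pos -1: 'n' == 'n'
  Pos -2: 'r' != 'o' (stop)
LCS = "n" (length 1)


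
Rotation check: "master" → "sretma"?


Word: "master", Candidate: "sretma"
Method: check if candidate is substring of word+word
"mastermaster" contains "sretma"? No
Is rotation = No


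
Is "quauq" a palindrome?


Word: "quauq"
Reversed: "quauq"
Forward == Backward? quauq == quauq
Palindrome = Yes


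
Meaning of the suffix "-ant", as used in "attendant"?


Suffix: -ant
Example: attendant = attend + -ant
Meaning = one who / that which


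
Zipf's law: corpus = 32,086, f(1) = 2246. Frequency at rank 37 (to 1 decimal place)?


Zipf's law: f(r) = f(1) / r
f(1) = 2246
f(37) = 2246 / 37
= 60.7 occurrences


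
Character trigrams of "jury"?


Word: "jury" (length 4)
Number of trigrams = 4 - 3 + 1 = 2
  Position 0: "jur"
  Position 1: "ury"
Trigrams = "jur", "ury"


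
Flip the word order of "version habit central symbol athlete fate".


Original: "version habit central symbol athlete fate"
Words (1..n): version | habit | central | symbol | athlete | fate
Reversed (n..1): fate | athlete | symbol | central | habit | version
Result = "fate athlete symbol central habit version"


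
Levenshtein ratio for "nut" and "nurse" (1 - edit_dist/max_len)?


Word 1: "nut" (length 3)
Word 2: "nurse" (length 5)
One optimal edit sequence:
  1. keep 'n'
  2. keep 'u'
  3. insert 'r'  (+1)
  4. insert 's'  (+1)
  5. substitute 't' -> 'e'  (+1)
Edit distance = 3
Max length = max(3, 5) = 5
Similarity = 1 - 3/5
= 0.4000


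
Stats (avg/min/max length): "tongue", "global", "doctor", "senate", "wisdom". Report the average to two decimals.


Lengths: "tongue"=6, "global"=6, "doctor"=6, "senate"=6, "wisdom"=6
Sum = 30, Count = 5
Average = 30/5 = 6.00
= avg=6.00, min=6, max=6


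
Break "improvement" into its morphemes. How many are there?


Word: "improvement"
Morphemes: improve / -ment
Each morpheme carries meaning
= 2 morphemes


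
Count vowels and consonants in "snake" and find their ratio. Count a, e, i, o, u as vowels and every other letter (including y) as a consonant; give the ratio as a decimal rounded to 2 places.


Word: "snake"
Vowels (a,e,i,o,u): 2
Consonants: 3
Ratio = 2/3
= 0.67


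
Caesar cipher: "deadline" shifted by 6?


Word: "deadline"
Shift: 6
Each letter → (letter + shift) mod 26:
  'd' (3) + 6 = 9 → 'j'
  'e' (4) + 6 = 10 → 'k'
  'a' (0) + 6 = 6 → 'g'
  'd' (3) + 6 = 9 → 'j'
  'l' (11) + 6 = 17 → 'r'
  'i' (8) + 6 = 14 → 'o'
  'n' (13) + 6 = 19 → 't'
  'e' (4) + 6 = 10 → 'k'
Result = "jkgjrotk"


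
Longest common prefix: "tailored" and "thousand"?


Word 1: "tailored"
Word 2: "thousand"
Comparing from start:
  Pos 0: 't' == 't'
  Pos 1: 'a' != 'h' (stop)
LCP = "t" (length 1)


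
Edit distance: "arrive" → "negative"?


Word 1: "arrive" (length 6)
Word 2: "negative" (length 8)
One optimal edit sequence (insert/delete/substitute each cost 1):
  1. insert 'n'  (+1)
  2. insert 'e'  (+1)
  3. substitute 'a' -> 'g'  (+1)
  4. substitute 'r' -> 'a'  (+1)
  5. substitute 'r' -> 't'  (+1)
  6. keep 'i'
  7. keep 'v'
  8. keep 'e'
Total edit operations: 5
Edit distance = 5


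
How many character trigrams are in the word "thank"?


Word: "thank" (length 5)
Number of 3-grams = length - 3 + 1 = 5 - 3 + 1
= 3


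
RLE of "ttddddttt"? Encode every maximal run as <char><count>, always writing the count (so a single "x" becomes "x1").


String: "ttddddttt"
Scanning for consecutive runs:
  't' x 2
  'd' x 4
  't' x 3
RLE = "t2d4t3"


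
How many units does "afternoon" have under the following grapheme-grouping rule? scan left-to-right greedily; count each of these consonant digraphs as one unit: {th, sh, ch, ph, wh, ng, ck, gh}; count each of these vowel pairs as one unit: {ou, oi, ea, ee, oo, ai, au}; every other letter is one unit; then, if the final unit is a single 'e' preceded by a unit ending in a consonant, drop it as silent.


Word: "afternoon" (9 letters)
Left-to-right scan:
  1. 'a' (letter)
  2. 'f' (letter)
  3. 't' (letter)
  4. 'e' (letter)
  5. 'r' (letter)
  6. 'n' (letter)
  7. 'oo' (vowel-pair)
  8. 'n' (letter)
Units from scan: 8
Sound units = 8 units


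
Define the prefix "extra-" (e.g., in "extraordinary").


Prefix: extra-
As in: extraordinary -> extra- + ordinary
Meaning = beyond


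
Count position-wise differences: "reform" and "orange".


Comparing character by character (same length = 6):
  Pos 0: 'r' vs 'o' !=
  Pos 1: 'e' vs 'r' !=
  Pos 2: 'f' vs 'a' !=
  Pos 3: 'o' vs 'n' !=
  Pos 4: 'r' vs 'g' !=
  Pos 5: 'm' vs 'e' !=
Hamming distance = 6


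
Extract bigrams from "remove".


Word: "remove" (length 6)
Number of bigrams = 6 - 2 + 1 = 5
  Position 0: "re"
  Position 1: "em"
  Position 2: "mo"
  Position 3: "ov"
  Position 4: "ve"
Bigrams = "re", "em", "mo", "ov", "ve"


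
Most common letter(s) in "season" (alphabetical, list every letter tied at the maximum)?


Word: "season"
Letter counts:
  'a': 1
  'e': 1
  'n': 1
  'o': 1
  's': 2
Maximum count = 2
Most frequent = 's' (2 times each)


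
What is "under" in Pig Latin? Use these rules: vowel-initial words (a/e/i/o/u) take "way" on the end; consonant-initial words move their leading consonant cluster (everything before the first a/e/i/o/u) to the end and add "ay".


Word: "under"
Starts with vowel → add 'way'
Pig Latin = "underway"


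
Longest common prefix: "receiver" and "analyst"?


Word 1: "receiver"
Word 2: "analyst"
Comparing from start:
  Pos 0: 'r' != 'a' (stop)
LCP = "" (length 0)


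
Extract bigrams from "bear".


Word: "bear" (length 4)
Number of bigrams = 4 - 2 + 1 = 3
  Position 0: "be"
  Position 1: "ea"
  Position 2: "ar"
Bigrams = "be", "ea", "ar"


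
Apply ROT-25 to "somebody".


Word: "somebody"
Shift: 25
Each letter → (letter + shift) mod 26:
  's' (18) + 25 = 17 → 'r'
  'o' (14) + 25 = 13 → 'n'
  'm' (12) + 25 = 11 → 'l'
  'e' (4) + 25 = 3 → 'd'
  'b' (1) + 25 = 0 → 'a'
  'o' (14) + 25 = 13 → 'n'
  'd' (3) + 25 = 2 → 'c'
  'y' (24) + 25 = 23 → 'x'
Result = "rnldancx"


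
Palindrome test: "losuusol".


Word: "losuusol"
Reversed: "losuusol"
Forward == Backward? losuusol == losuusol
Palindrome = Yes


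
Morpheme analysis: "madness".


Word: "madness"
Morphemes: mad / -ness
Each morpheme carries meaning
= 2 morphemes


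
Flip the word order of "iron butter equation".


Original: "iron butter equation"
Words (1..n): iron | butter | equation
Reversed (n..1): equation | butter | iron
Result = "equation butter iron"


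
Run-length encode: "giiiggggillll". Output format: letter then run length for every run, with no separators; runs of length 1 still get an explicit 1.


String: "giiiggggillll"
Scanning for consecutive runs:
  'g' x 1
  'i' x 3
  'g' x 4
  'i' x 1
  'l' x 4
RLE = "g1i3g4i1l4"


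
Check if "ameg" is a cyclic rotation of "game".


Word: "game", Candidate: "ameg"
Method: check if candidate is substring of word+word
"gamegame" contains "ameg"? Yes
Is rotation = Yes


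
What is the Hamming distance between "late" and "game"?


Comparing character by character (same length = 4):
  Pos 0: 'l' vs 'g' !=
  Pos 1: 'a' vs 'a' =
  Pos 2: 't' vs 'm' !=
  Pos 3: 'e' vs 'e' =
Hamming distance = 2


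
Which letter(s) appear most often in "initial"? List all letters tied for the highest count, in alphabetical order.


Word: "initial"
Letter counts:
  'a': 1
  'i': 3
  'l': 1
  'n': 1
  't': 1
Maximum count = 3
Most frequent = 'i' (3 times each)


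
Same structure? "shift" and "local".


Pattern of "shift": [0, 1, 2, 3, 4]
Pattern of "local": [0, 1, 2, 3, 0]
Patterns do not match
Same pattern = No


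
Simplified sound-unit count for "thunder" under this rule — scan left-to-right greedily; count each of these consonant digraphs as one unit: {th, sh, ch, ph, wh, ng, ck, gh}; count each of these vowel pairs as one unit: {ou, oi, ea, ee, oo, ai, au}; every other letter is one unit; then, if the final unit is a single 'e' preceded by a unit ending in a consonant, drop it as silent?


Word: "thunder" (7 letters)
Left-to-right scan:
  [1] 'th' (digraph)
  [2] 'u' (letter)
  [3] 'n' (letter)
  [4] 'd' (letter)
  [5] 'e' (letter)
  [6] 'r' (letter)
Units from scan: 6
Sound units = 6 units


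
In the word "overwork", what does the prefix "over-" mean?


Prefix: over-
Example: overwork (over- + work)
Meaning = excessive


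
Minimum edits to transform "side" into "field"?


Word 1: "side" (length 4)
Word 2: "field" (length 5)
One optimal edit sequence (insert/delete/substitute each cost 1):
  1. substitute 's' -> 'f'  (+1)
  2. keep 'i'
  3. insert 'e'  (+1)
  4. substitute 'd' -> 'l'  (+1)
  5. substitute 'e' -> 'd'  (+1)
Total edit operations: 4
Edit distance = 4


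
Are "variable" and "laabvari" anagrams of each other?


Word 1: "variable" → sorted: aabeilrv
Word 2: "laabvari" → sorted: aaabilrv
Same letters? aabeilrv != aaabilrv
Anagram = No


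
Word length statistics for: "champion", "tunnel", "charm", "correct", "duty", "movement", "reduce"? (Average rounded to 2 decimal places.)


Lengths: "champion"=8, "tunnel"=6, "charm"=5, "correct"=7, "duty"=4, "movement"=8, "reduce"=6
Sum = 44, Count = 7
Average = 44/7 = 6.29
= avg=6.29, min=4, max=8


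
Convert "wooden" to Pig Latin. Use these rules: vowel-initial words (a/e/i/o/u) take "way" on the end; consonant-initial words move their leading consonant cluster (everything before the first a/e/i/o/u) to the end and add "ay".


Word: "wooden"
Starts with consonant(s) → move to end, add 'ay'
Consonant cluster: "w"
Pig Latin = "oodenway"


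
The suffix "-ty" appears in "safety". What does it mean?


Suffix: -ty
Example: safety (safe + -ty)
Meaning = quality of


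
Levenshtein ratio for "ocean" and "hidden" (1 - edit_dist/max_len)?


Word 1: "ocean" (length 5)
Word 2: "hidden" (length 6)
One optimal edit sequence:
  1. insert 'h'  (+1)
  2. substitute 'o' -> 'i'  (+1)
  3. substitute 'c' -> 'd'  (+1)
  4. substitute 'e' -> 'd'  (+1)
  5. substitute 'a' -> 'e'  (+1)
  6. keep 'n'
Edit distance = 5
Max length = max(5, 6) = 6
Similarity = 1 - 5/6
= 0.1667


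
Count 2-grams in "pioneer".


Word: "pioneer" (length 7)
Number of 2-grams = length - 2 + 1 = 7 - 2 + 1
= 6


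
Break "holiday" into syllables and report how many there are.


Word: "holiday"
Syllable breakdown: hol · i · day
Counting: 3 parts
= 3 syllables


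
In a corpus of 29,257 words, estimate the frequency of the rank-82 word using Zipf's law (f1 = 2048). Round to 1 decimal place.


Zipf's law: f(r) = f(1) / r
f(1) = 2048
f(82) = 2048 / 82
= 25.0 occurrences


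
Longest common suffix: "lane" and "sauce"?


Word 1: "lane"
Word 2: "sauce"
Comparing from end:
  Pos -1: 'e' == 'e'
  Pos -2: 'n' != 'c' (stop)
LCS = "e" (length 1)


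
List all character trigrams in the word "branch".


Word: "branch" (length 6)
Number of trigrams = 6 - 3 + 1 = 4
  Position 0: "bra"
  Position 1: "ran"
  Position 2: "anc"
  Position 3: "nch"
Trigrams = "bra", "ran", "anc", "nch"


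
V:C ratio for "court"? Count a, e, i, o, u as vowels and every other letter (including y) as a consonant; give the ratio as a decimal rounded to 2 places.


Word: "court"
Vowels (a,e,i,o,u): 2
Consonants: 3
Ratio = 2/3
= 0.67


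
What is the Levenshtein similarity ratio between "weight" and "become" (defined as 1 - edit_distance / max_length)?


Word 1: "weight" (length 6)
Word 2: "become" (length 6)
One optimal edit sequence:
  1. substitute 'w' -> 'b'  (+1)
  2. keep 'e'
  3. substitute 'i' -> 'c'  (+1)
  4. substitute 'g' -> 'o'  (+1)
  5. substitute 'h' -> 'm'  (+1)
  6. substitute 't' -> 'e'  (+1)
Edit distance = 5
Max length = max(6, 6) = 6
Similarity = 1 - 5/6
= 0.1667


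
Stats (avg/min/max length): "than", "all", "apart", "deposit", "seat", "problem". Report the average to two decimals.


Lengths: "than"=4, "all"=3, "apart"=5, "deposit"=7, "seat"=4, "problem"=7
Sum = 30, Count = 6
Average = 30/6 = 5.00
= avg=5.00, min=3, max=7


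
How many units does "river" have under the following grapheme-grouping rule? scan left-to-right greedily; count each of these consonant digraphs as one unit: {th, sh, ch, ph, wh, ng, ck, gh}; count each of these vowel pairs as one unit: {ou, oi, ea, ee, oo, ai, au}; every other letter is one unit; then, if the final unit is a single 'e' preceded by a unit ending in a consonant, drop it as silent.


Word: "river" (5 letters)
Left-to-right scan:
  1. 'r' (letter)
  2. 'i' (letter)
  3. 'v' (letter)
  4. 'e' (letter)
  5. 'r' (letter)
Units from scan: 5
Sound units = 5 units


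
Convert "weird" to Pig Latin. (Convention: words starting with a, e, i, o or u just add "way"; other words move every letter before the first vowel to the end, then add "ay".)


Word: "weird"
Starts with consonant(s) → move to end, add 'ay'
Consonant cluster: "w"
Pig Latin = "eirdway"


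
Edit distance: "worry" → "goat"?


Word 1: "worry" (length 5)
Word 2: "goat" (length 4)
One optimal edit sequence (insert/delete/substitute each cost 1):
  1. substitute 'w' -> 'g'  (+1)
  2. keep 'o'
  3. delete 'r'  (+1)
  4. substitute 'r' -> 'a'  (+1)
  5. substitute 'y' -> 't'  (+1)
Total edit operations: 4
Edit distance = 4


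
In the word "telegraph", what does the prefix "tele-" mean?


Prefix: tele-
Example: telegraph (tele- + graph)
Meaning = distant


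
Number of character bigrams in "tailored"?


Word: "tailored" (length 8)
Number of 2-grams = length - 2 + 1 = 8 - 2 + 1
= 7


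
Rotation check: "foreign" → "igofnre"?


Word: "foreign", Candidate: "igofnre"
Method: check if candidate is substring of word+word
"foreignforeign" contains "igofnre"? No
Is rotation = No


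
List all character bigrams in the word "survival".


Word: "survival" (length 8)
Number of bigrams = 8 - 2 + 1 = 7
  Position 0: "su"
  Position 1: "ur"
  Position 2: "rv"
  Position 3: "vi"
  Position 4: "iv"
  Position 5: "va"
  Position 6: "al"
Bigrams = "su", "ur", "rv", "vi", "iv", "va", "al"


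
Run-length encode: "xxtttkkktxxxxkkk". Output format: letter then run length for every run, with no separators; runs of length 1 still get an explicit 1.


String: "xxtttkkktxxxxkkk"
Scanning for consecutive runs:
  'x' x 2
  't' x 3
  'k' x 3
  't' x 1
  'x' x 4
  'k' x 3
RLE = "x2t3k3t1x4k3"


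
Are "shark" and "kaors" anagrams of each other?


Word 1: "shark" → sorted: ahkrs
Word 2: "kaors" → sorted: akors
Same letters? ahkrs != akors
Anagram = No


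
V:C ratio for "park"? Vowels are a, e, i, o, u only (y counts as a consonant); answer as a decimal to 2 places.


Word: "park"
Vowels (a,e,i,o,u): 1
Consonants: 3
Ratio = 1/3
= 0.33


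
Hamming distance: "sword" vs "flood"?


Comparing character by character (same length = 5):
  Pos 0: 's' vs 'f' !=
  Pos 1: 'w' vs 'l' !=
  Pos 2: 'o' vs 'o' =
  Pos 3: 'r' vs 'o' !=
  Pos 4: 'd' vs 'd' =
Hamming distance = 3


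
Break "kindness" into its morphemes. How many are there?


Word: "kindness"
Morphemes: kind / -ness
Each morpheme carries meaning
= 2 morphemes


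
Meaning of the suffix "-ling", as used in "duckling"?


Suffix: -ling
Example: duckling = duck + -ling
Meaning = small / young


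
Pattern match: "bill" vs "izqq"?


Pattern of "bill": [0, 1, 2, 2]
Pattern of "izqq": [0, 1, 2, 2]
Patterns match
Same pattern = Yes


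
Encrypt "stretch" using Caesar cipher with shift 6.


Word: "stretch"
Shift: 6
Each letter → (letter + shift) mod 26:
  's' (18) + 6 = 24 → 'y'
  't' (19) + 6 = 25 → 'z'
  'r' (17) + 6 = 23 → 'x'
  'e' (4) + 6 = 10 → 'k'
  't' (19) + 6 = 25 → 'z'
  'c' (2) + 6 = 8 → 'i'
  'h' (7) + 6 = 13 → 'n'
Result = "yzxkzin"


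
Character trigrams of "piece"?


Word: "piece" (length 5)
Number of trigrams = 5 - 3 + 1 = 3
  Position 0: "pie"
  Position 1: "iec"
  Position 2: "ece"
Trigrams = "pie", "iec", "ece"


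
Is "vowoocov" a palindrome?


Word: "vowoocov"
Reversed: "vocoowov"
Forward == Backward? vowoocov != vocoowov
Palindrome = No


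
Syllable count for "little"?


Word: "little"
Syllable breakdown: lit-tle
Counting: 2 parts
= 2 syllables


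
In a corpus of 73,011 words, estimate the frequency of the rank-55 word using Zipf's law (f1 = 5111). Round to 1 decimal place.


Zipf's law: f(r) = f(1) / r
f(1) = 5111
f(55) = 5111 / 55
= 92.9 occurrences


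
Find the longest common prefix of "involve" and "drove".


Word 1: "involve"
Word 2: "drove"
Comparing from start:
  Pos 0: 'i' != 'd' (stop)
LCP = "" (length 0)


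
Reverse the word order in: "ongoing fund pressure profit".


Original: "ongoing fund pressure profit"
Words (1..n): ongoing | fund | pressure | profit
Reversed (n..1): profit | pressure | fund | ongoing
Result = "profit pressure fund ongoing"


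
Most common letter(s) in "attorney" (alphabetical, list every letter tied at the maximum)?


Word: "attorney"
Letter counts:
  'a': 1
  'e': 1
  'n': 1
  'o': 1
  'r': 1
  't': 2
  'y': 1
Maximum count = 2
Most frequent = 't' (2 times each)


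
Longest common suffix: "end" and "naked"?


Word 1: "end"
Word 2: "naked"
Comparing from end:
  Pos -1: 'd' == 'd'
  Pos -2: 'n' != 'e' (stop)
LCS = "d" (length 1)


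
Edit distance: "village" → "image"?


Word 1: "village" (length 7)
Word 2: "image" (length 5)
One optimal edit sequence (insert/delete/substitute each cost 1):
  1. delete 'v'  (+1)
  2. keep 'i'
  3. delete 'l'  (+1)
  4. substitute 'l' -> 'm'  (+1)
  5. keep 'a'
  6. keep 'g'
  7. keep 'e'
Total edit operations: 3
Edit distance = 3


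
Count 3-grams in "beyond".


Word: "beyond" (length 6)
Number of 3-grams = length - 3 + 1 = 6 - 3 + 1
= 4


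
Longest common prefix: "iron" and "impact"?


Word 1: "iron"
Word 2: "impact"
Comparing from start:
  Pos 0: 'i' == 'i'
  Pos 1: 'r' != 'm' (stop)
LCP = "i" (length 1)


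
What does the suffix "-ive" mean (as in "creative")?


Suffix: -ive
Example: creative (create + -ive, with a spelling change)
Meaning = tending to


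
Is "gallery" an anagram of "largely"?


Word 1: "largely" → sorted: aegllry
Word 2: "gallery" → sorted: aegllry
Same letters? aegllry == aegllry
Anagram = Yes


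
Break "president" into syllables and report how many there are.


Word: "president"
Syllable breakdown: pres / i / dent
Counting: 3 parts
= 3 syllables


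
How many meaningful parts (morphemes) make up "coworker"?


Word: "coworker"
Morphemes: co- | work | -er
Each morpheme carries meaning
= 3 morphemes


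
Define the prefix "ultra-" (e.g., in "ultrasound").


Prefix: ultra-
Example: ultrasound (ultra- + sound)
Meaning = beyond


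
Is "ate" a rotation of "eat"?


Word: "eat", Candidate: "ate"
Method: check if candidate is substring of word+word
"eateat" contains "ate"? Yes
Is rotation = Yes


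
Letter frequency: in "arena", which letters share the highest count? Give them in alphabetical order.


Word: "arena"
Letter counts:
  'a': 2
  'e': 1
  'n': 1
  'r': 1
Maximum count = 2
Most frequent = 'a' (2 times each)


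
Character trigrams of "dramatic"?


Word: "dramatic" (length 8)
Number of trigrams = 8 - 3 + 1 = 6
  Position 0: "dra"
  Position 1: "ram"
  Position 2: "ama"
  Position 3: "mat"
  Position 4: "ati"
  Position 5: "tic"
Trigrams = "dra", "ram", "ama", "mat", "ati", "tic"


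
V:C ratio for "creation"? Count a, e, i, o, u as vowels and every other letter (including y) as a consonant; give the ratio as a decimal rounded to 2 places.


Word: "creation"
Vowels (a,e,i,o,u): 4
Consonants: 4
Ratio = 4/4
= 1.00


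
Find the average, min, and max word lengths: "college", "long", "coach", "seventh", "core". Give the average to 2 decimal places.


Lengths: "college"=7, "long"=4, "coach"=5, "seventh"=7, "core"=4
Sum = 27, Count = 5
Average = 27/5 = 5.40
= avg=5.40, min=4, max=7


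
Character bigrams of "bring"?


Word: "bring" (length 5)
Number of bigrams = 5 - 2 + 1 = 4
  Position 0: "br"
  Position 1: "ri"
  Position 2: "in"
  Position 3: "ng"
Bigrams = "br", "ri", "in", "ng"


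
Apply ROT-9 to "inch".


Word: "inch"
Shift: 9
Each letter → (letter + shift) mod 26:
  'i' (8) + 9 = 17 → 'r'
  'n' (13) + 9 = 22 → 'w'
  'c' (2) + 9 = 11 → 'l'
  'h' (7) + 9 = 16 → 'q'
Result = "rwlq"


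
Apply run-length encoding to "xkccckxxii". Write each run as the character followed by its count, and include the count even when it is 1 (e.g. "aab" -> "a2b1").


String: "xkccckxxii"
Scanning for consecutive runs:
  'x' x 1
  'k' x 1
  'c' x 3
  'k' x 1
  'x' x 2
  'i' x 2
RLE = "x1k1c3k1x2i2"


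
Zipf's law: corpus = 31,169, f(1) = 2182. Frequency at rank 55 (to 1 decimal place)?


Zipf's law: f(r) = f(1) / r
f(1) = 2182
f(55) = 2182 / 55
= 39.7 occurrences


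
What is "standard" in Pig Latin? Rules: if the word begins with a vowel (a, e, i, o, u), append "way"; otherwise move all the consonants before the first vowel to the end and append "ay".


Word: "standard"
Starts with consonant(s) → move to end, add 'ay'
Consonant cluster: "st"
Pig Latin = "andardstay"


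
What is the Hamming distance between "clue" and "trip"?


Comparing character by character (same length = 4):
  Pos 0: 'c' vs 't' !=
  Pos 1: 'l' vs 'r' !=
  Pos 2: 'u' vs 'i' !=
  Pos 3: 'e' vs 'p' !=
Hamming distance = 4


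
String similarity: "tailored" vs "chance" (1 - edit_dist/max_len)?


Word 1: "tailored" (length 8)
Word 2: "chance" (length 6)
One optimal edit sequence:
  1. delete 't'  (+1)
  2. substitute 'a' -> 'c'  (+1)
  3. substitute 'i' -> 'h'  (+1)
  4. substitute 'l' -> 'a'  (+1)
  5. substitute 'o' -> 'n'  (+1)
  6. substitute 'r' -> 'c'  (+1)
  7. keep 'e'
  8. delete 'd'  (+1)
Edit distance = 7
Max length = max(8, 6) = 8
Similarity = 1 - 7/8
= 0.1250


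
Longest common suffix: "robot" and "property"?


Word 1: "robot"
Word 2: "property"
Comparing from end:
  Pos -1: 't' != 'y' (stop)
LCS = "" (length 0)


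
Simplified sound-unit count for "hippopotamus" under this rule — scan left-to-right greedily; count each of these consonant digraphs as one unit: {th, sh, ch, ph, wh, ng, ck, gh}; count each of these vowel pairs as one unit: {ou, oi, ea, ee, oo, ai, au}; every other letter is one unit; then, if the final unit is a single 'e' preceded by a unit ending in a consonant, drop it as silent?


Word: "hippopotamus" (12 letters)
Left-to-right scan:
  (1) 'h' (letter)
  (2) 'i' (letter)
  (3) 'p' (letter)
  (4) 'p' (letter)
  (5) 'o' (letter)
  (6) 'p' (letter)
  (7) 'o' (letter)
  (8) 't' (letter)
  (9) 'a' (letter)
  (10) 'm' (letter)
  (11) 'u' (letter)
  (12) 's' (letter)
Units from scan: 12
Sound units = 12 units


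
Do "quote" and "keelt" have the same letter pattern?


Pattern of "quote": [0, 1, 2, 3, 4]
Pattern of "keelt": [0, 1, 1, 2, 3]
Patterns do not match
Same pattern = No


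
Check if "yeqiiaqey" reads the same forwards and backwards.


Word: "yeqiiaqey"
Reversed: "yeqaiiqey"
Forward == Backward? yeqiiaqey != yeqaiiqey
Palindrome = No


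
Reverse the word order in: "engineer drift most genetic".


Original: "engineer drift most genetic"
Words (1..n): engineer | drift | most | genetic
Reversed (n..1): genetic | most | drift | engineer
Result = "genetic most drift engineer"


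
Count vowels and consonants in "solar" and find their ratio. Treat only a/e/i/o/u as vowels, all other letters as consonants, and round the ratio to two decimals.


Word: "solar"
Vowels (a,e,i,o,u): 2
Consonants: 3
Ratio = 2/3
= 0.67


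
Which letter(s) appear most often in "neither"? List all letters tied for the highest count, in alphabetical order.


Word: "neither"
Letter counts:
  'e': 2
  'h': 1
  'i': 1
  'n': 1
  'r': 1
  't': 1
Maximum count = 2
Most frequent = 'e' (2 times each)


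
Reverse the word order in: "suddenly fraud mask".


Original: "suddenly fraud mask"
Words (1..n): suddenly | fraud | mask
Reversed (n..1): mask | fraud | suddenly
Result = "mask fraud suddenly"


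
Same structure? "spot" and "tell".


Pattern of "spot": [0, 1, 2, 3]
Pattern of "tell": [0, 1, 2, 2]
Patterns do not match
Same pattern = No


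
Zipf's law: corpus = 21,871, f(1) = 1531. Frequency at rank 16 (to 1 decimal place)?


Zipf's law: f(r) = f(1) / r
f(1) = 1531
f(16) = 1531 / 16
= 95.7 occurrences


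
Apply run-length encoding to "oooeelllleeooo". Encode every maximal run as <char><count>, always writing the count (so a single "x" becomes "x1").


String: "oooeelllleeooo"
Scanning for consecutive runs:
  'o' x 3
  'e' x 2
  'l' x 4
  'e' x 2
  'o' x 3
RLE = "o3e2l4e2o3"


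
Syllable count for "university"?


Word: "university"
Syllable breakdown: u · ni · ver · si · ty
Counting: 5 parts
= 5 syllables


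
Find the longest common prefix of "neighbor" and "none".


Word 1: "neighbor"
Word 2: "none"
Comparing from start:
  Pos 0: 'n' == 'n'
  Pos 1: 'e' != 'o' (stop)
LCP = "n" (length 1)


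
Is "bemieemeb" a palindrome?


Word: "bemieemeb"
Reversed: "bemeeimeb"
Forward == Backward? bemieemeb != bemeeimeb
Palindrome = No


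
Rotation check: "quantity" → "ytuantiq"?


Word: "quantity", Candidate: "ytuantiq"
Method: check if candidate is substring of word+word
"quantityquantity" contains "ytuantiq"? No
Is rotation = No


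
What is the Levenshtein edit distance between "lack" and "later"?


Word 1: "lack" (length 4)
Word 2: "later" (length 5)
One optimal edit sequence (insert/delete/substitute each cost 1):
  1. keep 'l'
  2. keep 'a'
  3. insert 't'  (+1)
  4. substitute 'c' -> 'e'  (+1)
  5. substitute 'k' -> 'r'  (+1)
Total edit operations: 3
Edit distance = 3


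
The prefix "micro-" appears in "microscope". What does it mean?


Prefix: micro-
As in: microscope -> micro- + scope
Meaning = small


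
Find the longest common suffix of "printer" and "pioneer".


Word 1: "printer"
Word 2: "pioneer"
Comparing from end:
  Pos -1: 'r' == 'r'
  Pos -2: 'e' == 'e'
  Pos -3: 't' != 'e' (stop)
LCS = "er" (length 2)


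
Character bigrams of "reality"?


Word: "reality" (length 7)
Number of bigrams = 7 - 2 + 1 = 6
  Position 0: "re"
  Position 1: "ea"
  Position 2: "al"
  Position 3: "li"
  Position 4: "it"
  Position 5: "ty"
Bigrams = "re", "ea", "al", "li", "it", "ty"


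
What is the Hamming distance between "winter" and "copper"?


Comparing character by character (same length = 6):
  Pos 0: 'w' vs 'c' !=
  Pos 1: 'i' vs 'o' !=
  Pos 2: 'n' vs 'p' !=
  Pos 3: 't' vs 'p' !=
  Pos 4: 'e' vs 'e' =
  Pos 5: 'r' vs 'r' =
Hamming distance = 4


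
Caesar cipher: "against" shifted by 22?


Word: "against"
Shift: 22
Each letter → (letter + shift) mod 26:
  'a' (0) + 22 = 22 → 'w'
  'g' (6) + 22 = 2 → 'c'
  'a' (0) + 22 = 22 → 'w'
  'i' (8) + 22 = 4 → 'e'
  'n' (13) + 22 = 9 → 'j'
  's' (18) + 22 = 14 → 'o'
  't' (19) + 22 = 15 → 'p'
Result = "wcwejop"


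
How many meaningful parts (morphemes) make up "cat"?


Word: "cat"
Morphemes: cat
Each morpheme carries meaning
= 1 morpheme


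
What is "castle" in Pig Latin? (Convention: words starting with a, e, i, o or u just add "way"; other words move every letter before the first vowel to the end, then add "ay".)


Word: "castle"
Starts with consonant(s) → move to end, add 'ay'
Consonant cluster: "c"
Pig Latin = "astlecay"


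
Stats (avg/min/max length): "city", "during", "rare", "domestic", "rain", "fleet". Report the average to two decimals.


Lengths: "city"=4, "during"=6, "rare"=4, "domestic"=8, "rain"=4, "fleet"=5
Sum = 31, Count = 6
Average = 31/6 = 5.17
= avg=5.17, min=4, max=8


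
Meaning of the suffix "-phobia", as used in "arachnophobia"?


Suffix: -phobia
Example: arachnophobia = arachno- + -phobia
Meaning = fear of


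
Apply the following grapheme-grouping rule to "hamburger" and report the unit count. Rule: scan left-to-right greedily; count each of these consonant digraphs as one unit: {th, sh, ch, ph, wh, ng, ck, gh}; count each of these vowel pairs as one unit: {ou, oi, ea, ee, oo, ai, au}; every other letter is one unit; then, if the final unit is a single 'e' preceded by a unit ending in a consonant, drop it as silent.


Word: "hamburger" (9 letters)
Left-to-right scan:
  1. 'h' (letter)
  2. 'a' (letter)
  3. 'm' (letter)
  4. 'b' (letter)
  5. 'u' (letter)
  6. 'r' (letter)
  7. 'g' (letter)
  8. 'e' (letter)
  9. 'r' (letter)
Units from scan: 9
Sound units = 9 units


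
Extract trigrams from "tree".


Word: "tree" (length 4)
Number of trigrams = 4 - 3 + 1 = 2
  Position 0: "tre"
  Position 1: "ree"
Trigrams = "tre", "ree"


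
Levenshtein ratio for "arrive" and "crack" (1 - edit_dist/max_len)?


Word 1: "arrive" (length 6)
Word 2: "crack" (length 5)
One optimal edit sequence:
  1. delete 'a'  (+1)
  2. substitute 'r' -> 'c'  (+1)
  3. keep 'r'
  4. substitute 'i' -> 'a'  (+1)
  5. substitute 'v' -> 'c'  (+1)
  6. substitute 'e' -> 'k'  (+1)
Edit distance = 5
Max length = max(6, 5) = 6
Similarity = 1 - 5/6
= 0.1667


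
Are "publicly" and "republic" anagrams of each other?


Word 1: "publicly" → sorted: bcillpuy
Word 2: "republic" → sorted: bceilpru
Same letters? bcillpuy != bceilpru
Anagram = No


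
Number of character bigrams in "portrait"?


Word: "portrait" (length 8)
Number of 2-grams = length - 2 + 1 = 8 - 2 + 1
= 7


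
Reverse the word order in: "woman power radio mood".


Original: "woman power radio mood"
Words (1..n): woman | power | radio | mood
Reversed (n..1): mood | radio | power | woman
Result = "mood radio power woman"


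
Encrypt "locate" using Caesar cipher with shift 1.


Word: "locate"
Shift: 1
Each letter → (letter + shift) mod 26:
  'l' (11) + 1 = 12 → 'm'
  'o' (14) + 1 = 15 → 'p'
  'c' (2) + 1 = 3 → 'd'
  'a' (0) + 1 = 1 → 'b'
  't' (19) + 1 = 20 → 'u'
  'e' (4) + 1 = 5 → 'f'
Result = "mpdbuf"


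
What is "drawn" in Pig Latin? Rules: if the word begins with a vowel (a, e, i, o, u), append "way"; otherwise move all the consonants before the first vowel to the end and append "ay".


Word: "drawn"
Starts with consonant(s) → move to end, add 'ay'
Consonant cluster: "dr"
Pig Latin = "awndray"


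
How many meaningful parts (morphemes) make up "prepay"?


Word: "prepay"
Morphemes: pre- | pay
Each morpheme carries meaning
= 2 morphemes


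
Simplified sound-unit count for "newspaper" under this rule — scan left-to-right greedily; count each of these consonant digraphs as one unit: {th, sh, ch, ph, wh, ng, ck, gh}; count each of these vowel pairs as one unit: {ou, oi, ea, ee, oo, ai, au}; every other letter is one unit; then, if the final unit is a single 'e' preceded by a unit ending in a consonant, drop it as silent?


Word: "newspaper" (9 letters)
Left-to-right scan:
  [1] 'n' (letter)
  [2] 'e' (letter)
  [3] 'w' (letter)
  [4] 's' (letter)
  [5] 'p' (letter)
  [6] 'a' (letter)
  [7] 'p' (letter)
  [8] 'e' (letter)
  [9] 'r' (letter)
Units from scan: 9
Sound units = 9 units


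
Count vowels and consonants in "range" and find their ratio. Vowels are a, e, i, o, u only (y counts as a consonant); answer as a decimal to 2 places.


Word: "range"
Vowels (a,e,i,o,u): 2
Consonants: 3
Ratio = 2/3
= 0.67


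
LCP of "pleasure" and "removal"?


Word 1: "pleasure"
Word 2: "removal"
Comparing from start:
  Pos 0: 'p' != 'r' (stop)
LCP = "" (length 0)


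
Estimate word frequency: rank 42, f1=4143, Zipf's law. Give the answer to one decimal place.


Zipf's law: f(r) = f(1) / r
f(1) = 4143
f(42) = 4143 / 42
= 98.6 occurrences


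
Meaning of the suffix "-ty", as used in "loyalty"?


Suffix: -ty
Example: loyalty = loyal + -ty
Meaning = quality of


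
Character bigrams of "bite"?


Word: "bite" (length 4)
Number of bigrams = 4 - 2 + 1 = 3
  Position 0: "bi"
  Position 1: "it"
  Position 2: "te"
Bigrams = "bi", "it", "te"


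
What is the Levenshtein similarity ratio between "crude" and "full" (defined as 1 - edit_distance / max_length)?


Word 1: "crude" (length 5)
Word 2: "full" (length 4)
One optimal edit sequence:
  1. delete 'c'  (+1)
  2. substitute 'r' -> 'f'  (+1)
  3. keep 'u'
  4. substitute 'd' -> 'l'  (+1)
  5. substitute 'e' -> 'l'  (+1)
Edit distance = 4
Max length = max(5, 4) = 5
Similarity = 1 - 4/5
= 0.2000
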